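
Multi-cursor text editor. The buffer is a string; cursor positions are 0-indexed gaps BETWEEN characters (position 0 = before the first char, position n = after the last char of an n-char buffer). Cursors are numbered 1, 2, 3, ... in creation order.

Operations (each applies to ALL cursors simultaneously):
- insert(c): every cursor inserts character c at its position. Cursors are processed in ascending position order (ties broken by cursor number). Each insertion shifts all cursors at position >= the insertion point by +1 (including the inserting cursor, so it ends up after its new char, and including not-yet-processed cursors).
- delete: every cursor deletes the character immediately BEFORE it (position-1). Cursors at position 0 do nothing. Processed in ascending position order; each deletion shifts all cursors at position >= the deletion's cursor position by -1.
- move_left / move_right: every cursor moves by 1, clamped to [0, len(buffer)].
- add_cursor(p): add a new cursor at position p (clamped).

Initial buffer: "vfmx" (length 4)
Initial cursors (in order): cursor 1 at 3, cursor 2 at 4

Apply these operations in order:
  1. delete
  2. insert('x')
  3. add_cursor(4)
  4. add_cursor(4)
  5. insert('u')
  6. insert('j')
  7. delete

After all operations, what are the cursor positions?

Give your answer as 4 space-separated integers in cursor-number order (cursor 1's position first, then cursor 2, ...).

After op 1 (delete): buffer="vf" (len 2), cursors c1@2 c2@2, authorship ..
After op 2 (insert('x')): buffer="vfxx" (len 4), cursors c1@4 c2@4, authorship ..12
After op 3 (add_cursor(4)): buffer="vfxx" (len 4), cursors c1@4 c2@4 c3@4, authorship ..12
After op 4 (add_cursor(4)): buffer="vfxx" (len 4), cursors c1@4 c2@4 c3@4 c4@4, authorship ..12
After op 5 (insert('u')): buffer="vfxxuuuu" (len 8), cursors c1@8 c2@8 c3@8 c4@8, authorship ..121234
After op 6 (insert('j')): buffer="vfxxuuuujjjj" (len 12), cursors c1@12 c2@12 c3@12 c4@12, authorship ..1212341234
After op 7 (delete): buffer="vfxxuuuu" (len 8), cursors c1@8 c2@8 c3@8 c4@8, authorship ..121234

Answer: 8 8 8 8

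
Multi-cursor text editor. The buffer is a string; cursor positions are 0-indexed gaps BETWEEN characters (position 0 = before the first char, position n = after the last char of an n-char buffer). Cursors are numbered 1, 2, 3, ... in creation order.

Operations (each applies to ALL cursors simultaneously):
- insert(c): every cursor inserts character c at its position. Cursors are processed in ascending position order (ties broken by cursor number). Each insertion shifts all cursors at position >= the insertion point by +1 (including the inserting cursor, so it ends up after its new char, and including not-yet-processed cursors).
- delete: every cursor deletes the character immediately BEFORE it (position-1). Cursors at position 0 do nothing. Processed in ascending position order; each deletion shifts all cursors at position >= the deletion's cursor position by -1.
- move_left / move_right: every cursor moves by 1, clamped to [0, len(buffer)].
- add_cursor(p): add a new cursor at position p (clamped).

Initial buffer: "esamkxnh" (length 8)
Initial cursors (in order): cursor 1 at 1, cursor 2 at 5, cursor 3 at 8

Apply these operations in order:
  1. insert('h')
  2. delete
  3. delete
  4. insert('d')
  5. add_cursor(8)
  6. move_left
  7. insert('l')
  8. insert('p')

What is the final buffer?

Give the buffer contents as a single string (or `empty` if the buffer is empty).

Answer: lpdsamlpdxnllppd

Derivation:
After op 1 (insert('h')): buffer="ehsamkhxnhh" (len 11), cursors c1@2 c2@7 c3@11, authorship .1....2...3
After op 2 (delete): buffer="esamkxnh" (len 8), cursors c1@1 c2@5 c3@8, authorship ........
After op 3 (delete): buffer="samxn" (len 5), cursors c1@0 c2@3 c3@5, authorship .....
After op 4 (insert('d')): buffer="dsamdxnd" (len 8), cursors c1@1 c2@5 c3@8, authorship 1...2..3
After op 5 (add_cursor(8)): buffer="dsamdxnd" (len 8), cursors c1@1 c2@5 c3@8 c4@8, authorship 1...2..3
After op 6 (move_left): buffer="dsamdxnd" (len 8), cursors c1@0 c2@4 c3@7 c4@7, authorship 1...2..3
After op 7 (insert('l')): buffer="ldsamldxnlld" (len 12), cursors c1@1 c2@6 c3@11 c4@11, authorship 11...22..343
After op 8 (insert('p')): buffer="lpdsamlpdxnllppd" (len 16), cursors c1@2 c2@8 c3@15 c4@15, authorship 111...222..34343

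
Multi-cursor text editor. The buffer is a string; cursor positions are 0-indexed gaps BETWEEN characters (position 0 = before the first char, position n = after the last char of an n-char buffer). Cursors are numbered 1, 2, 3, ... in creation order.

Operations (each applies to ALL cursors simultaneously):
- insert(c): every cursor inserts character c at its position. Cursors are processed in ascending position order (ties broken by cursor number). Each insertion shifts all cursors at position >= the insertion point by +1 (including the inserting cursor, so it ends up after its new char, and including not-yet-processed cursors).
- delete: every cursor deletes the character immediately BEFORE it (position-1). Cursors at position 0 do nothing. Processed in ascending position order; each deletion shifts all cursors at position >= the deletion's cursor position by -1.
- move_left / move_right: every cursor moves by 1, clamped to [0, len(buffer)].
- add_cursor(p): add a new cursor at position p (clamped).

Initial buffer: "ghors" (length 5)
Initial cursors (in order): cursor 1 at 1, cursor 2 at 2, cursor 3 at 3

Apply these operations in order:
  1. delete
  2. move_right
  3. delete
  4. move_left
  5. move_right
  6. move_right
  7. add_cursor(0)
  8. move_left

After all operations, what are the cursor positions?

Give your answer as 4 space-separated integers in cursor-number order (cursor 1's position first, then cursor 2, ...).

Answer: 0 0 0 0

Derivation:
After op 1 (delete): buffer="rs" (len 2), cursors c1@0 c2@0 c3@0, authorship ..
After op 2 (move_right): buffer="rs" (len 2), cursors c1@1 c2@1 c3@1, authorship ..
After op 3 (delete): buffer="s" (len 1), cursors c1@0 c2@0 c3@0, authorship .
After op 4 (move_left): buffer="s" (len 1), cursors c1@0 c2@0 c3@0, authorship .
After op 5 (move_right): buffer="s" (len 1), cursors c1@1 c2@1 c3@1, authorship .
After op 6 (move_right): buffer="s" (len 1), cursors c1@1 c2@1 c3@1, authorship .
After op 7 (add_cursor(0)): buffer="s" (len 1), cursors c4@0 c1@1 c2@1 c3@1, authorship .
After op 8 (move_left): buffer="s" (len 1), cursors c1@0 c2@0 c3@0 c4@0, authorship .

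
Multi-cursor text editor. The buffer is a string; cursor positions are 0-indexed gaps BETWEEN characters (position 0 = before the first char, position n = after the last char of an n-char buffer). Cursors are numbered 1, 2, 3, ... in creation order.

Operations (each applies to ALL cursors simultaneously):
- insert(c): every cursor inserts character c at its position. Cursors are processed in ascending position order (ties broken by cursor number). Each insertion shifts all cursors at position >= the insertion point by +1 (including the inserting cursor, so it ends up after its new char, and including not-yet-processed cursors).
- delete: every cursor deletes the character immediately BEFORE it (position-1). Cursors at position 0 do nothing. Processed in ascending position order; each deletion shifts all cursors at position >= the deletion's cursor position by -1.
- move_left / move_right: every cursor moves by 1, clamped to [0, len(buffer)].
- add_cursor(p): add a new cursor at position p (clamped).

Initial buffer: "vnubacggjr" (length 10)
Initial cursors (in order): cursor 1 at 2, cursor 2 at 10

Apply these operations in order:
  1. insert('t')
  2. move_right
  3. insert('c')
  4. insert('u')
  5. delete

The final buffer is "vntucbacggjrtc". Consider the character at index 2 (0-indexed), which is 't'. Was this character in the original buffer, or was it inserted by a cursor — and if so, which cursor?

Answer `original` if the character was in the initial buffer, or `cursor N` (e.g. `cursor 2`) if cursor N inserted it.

Answer: cursor 1

Derivation:
After op 1 (insert('t')): buffer="vntubacggjrt" (len 12), cursors c1@3 c2@12, authorship ..1........2
After op 2 (move_right): buffer="vntubacggjrt" (len 12), cursors c1@4 c2@12, authorship ..1........2
After op 3 (insert('c')): buffer="vntucbacggjrtc" (len 14), cursors c1@5 c2@14, authorship ..1.1.......22
After op 4 (insert('u')): buffer="vntucubacggjrtcu" (len 16), cursors c1@6 c2@16, authorship ..1.11.......222
After op 5 (delete): buffer="vntucbacggjrtc" (len 14), cursors c1@5 c2@14, authorship ..1.1.......22
Authorship (.=original, N=cursor N): . . 1 . 1 . . . . . . . 2 2
Index 2: author = 1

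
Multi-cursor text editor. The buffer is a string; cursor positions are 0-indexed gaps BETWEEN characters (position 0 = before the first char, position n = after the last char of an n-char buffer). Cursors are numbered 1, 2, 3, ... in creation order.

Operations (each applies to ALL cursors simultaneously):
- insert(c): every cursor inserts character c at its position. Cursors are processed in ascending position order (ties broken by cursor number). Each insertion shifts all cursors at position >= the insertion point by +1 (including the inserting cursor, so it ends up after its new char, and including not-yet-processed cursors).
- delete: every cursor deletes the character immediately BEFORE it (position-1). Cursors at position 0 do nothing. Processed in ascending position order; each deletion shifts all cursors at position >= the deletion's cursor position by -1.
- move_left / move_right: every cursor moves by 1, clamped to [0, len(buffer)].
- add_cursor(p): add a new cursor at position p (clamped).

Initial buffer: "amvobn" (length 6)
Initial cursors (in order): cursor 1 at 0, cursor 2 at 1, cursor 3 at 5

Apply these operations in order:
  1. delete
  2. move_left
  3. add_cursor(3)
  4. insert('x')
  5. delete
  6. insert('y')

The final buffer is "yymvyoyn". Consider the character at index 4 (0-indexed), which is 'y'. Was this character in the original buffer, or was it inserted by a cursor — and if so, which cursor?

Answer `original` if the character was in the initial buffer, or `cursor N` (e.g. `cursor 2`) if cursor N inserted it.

Answer: cursor 3

Derivation:
After op 1 (delete): buffer="mvon" (len 4), cursors c1@0 c2@0 c3@3, authorship ....
After op 2 (move_left): buffer="mvon" (len 4), cursors c1@0 c2@0 c3@2, authorship ....
After op 3 (add_cursor(3)): buffer="mvon" (len 4), cursors c1@0 c2@0 c3@2 c4@3, authorship ....
After op 4 (insert('x')): buffer="xxmvxoxn" (len 8), cursors c1@2 c2@2 c3@5 c4@7, authorship 12..3.4.
After op 5 (delete): buffer="mvon" (len 4), cursors c1@0 c2@0 c3@2 c4@3, authorship ....
After op 6 (insert('y')): buffer="yymvyoyn" (len 8), cursors c1@2 c2@2 c3@5 c4@7, authorship 12..3.4.
Authorship (.=original, N=cursor N): 1 2 . . 3 . 4 .
Index 4: author = 3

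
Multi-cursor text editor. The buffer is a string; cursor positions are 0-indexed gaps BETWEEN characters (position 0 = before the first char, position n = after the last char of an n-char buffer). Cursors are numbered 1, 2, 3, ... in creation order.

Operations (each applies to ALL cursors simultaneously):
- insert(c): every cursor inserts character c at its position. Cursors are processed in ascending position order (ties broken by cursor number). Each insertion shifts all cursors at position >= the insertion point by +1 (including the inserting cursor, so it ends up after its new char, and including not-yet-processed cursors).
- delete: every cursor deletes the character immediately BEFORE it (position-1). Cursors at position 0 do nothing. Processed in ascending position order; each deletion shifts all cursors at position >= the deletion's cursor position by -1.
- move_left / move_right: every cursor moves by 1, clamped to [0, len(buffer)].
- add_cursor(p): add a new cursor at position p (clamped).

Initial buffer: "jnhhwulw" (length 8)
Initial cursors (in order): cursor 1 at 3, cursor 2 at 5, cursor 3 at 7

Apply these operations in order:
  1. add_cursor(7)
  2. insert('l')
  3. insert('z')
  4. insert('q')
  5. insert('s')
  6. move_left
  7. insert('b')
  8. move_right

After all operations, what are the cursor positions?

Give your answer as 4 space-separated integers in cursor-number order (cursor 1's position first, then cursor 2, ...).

Answer: 8 15 27 27

Derivation:
After op 1 (add_cursor(7)): buffer="jnhhwulw" (len 8), cursors c1@3 c2@5 c3@7 c4@7, authorship ........
After op 2 (insert('l')): buffer="jnhlhwlulllw" (len 12), cursors c1@4 c2@7 c3@11 c4@11, authorship ...1..2..34.
After op 3 (insert('z')): buffer="jnhlzhwlzulllzzw" (len 16), cursors c1@5 c2@9 c3@15 c4@15, authorship ...11..22..3434.
After op 4 (insert('q')): buffer="jnhlzqhwlzqulllzzqqw" (len 20), cursors c1@6 c2@11 c3@19 c4@19, authorship ...111..222..343434.
After op 5 (insert('s')): buffer="jnhlzqshwlzqsulllzzqqssw" (len 24), cursors c1@7 c2@13 c3@23 c4@23, authorship ...1111..2222..34343434.
After op 6 (move_left): buffer="jnhlzqshwlzqsulllzzqqssw" (len 24), cursors c1@6 c2@12 c3@22 c4@22, authorship ...1111..2222..34343434.
After op 7 (insert('b')): buffer="jnhlzqbshwlzqbsulllzzqqsbbsw" (len 28), cursors c1@7 c2@14 c3@26 c4@26, authorship ...11111..22222..3434343344.
After op 8 (move_right): buffer="jnhlzqbshwlzqbsulllzzqqsbbsw" (len 28), cursors c1@8 c2@15 c3@27 c4@27, authorship ...11111..22222..3434343344.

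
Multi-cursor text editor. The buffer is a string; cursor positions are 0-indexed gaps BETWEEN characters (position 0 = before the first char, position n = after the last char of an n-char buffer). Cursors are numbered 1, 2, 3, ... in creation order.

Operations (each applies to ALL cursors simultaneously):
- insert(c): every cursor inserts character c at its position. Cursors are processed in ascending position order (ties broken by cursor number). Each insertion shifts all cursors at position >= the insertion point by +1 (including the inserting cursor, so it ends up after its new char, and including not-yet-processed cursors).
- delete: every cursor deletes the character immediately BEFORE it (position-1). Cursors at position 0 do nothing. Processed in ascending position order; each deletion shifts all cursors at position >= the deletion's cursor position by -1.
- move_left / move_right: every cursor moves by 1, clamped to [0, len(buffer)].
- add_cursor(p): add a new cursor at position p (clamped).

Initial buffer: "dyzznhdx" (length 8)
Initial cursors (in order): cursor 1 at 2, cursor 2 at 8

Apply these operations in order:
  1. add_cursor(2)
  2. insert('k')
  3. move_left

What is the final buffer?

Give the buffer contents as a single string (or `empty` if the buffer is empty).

Answer: dykkzznhdxk

Derivation:
After op 1 (add_cursor(2)): buffer="dyzznhdx" (len 8), cursors c1@2 c3@2 c2@8, authorship ........
After op 2 (insert('k')): buffer="dykkzznhdxk" (len 11), cursors c1@4 c3@4 c2@11, authorship ..13......2
After op 3 (move_left): buffer="dykkzznhdxk" (len 11), cursors c1@3 c3@3 c2@10, authorship ..13......2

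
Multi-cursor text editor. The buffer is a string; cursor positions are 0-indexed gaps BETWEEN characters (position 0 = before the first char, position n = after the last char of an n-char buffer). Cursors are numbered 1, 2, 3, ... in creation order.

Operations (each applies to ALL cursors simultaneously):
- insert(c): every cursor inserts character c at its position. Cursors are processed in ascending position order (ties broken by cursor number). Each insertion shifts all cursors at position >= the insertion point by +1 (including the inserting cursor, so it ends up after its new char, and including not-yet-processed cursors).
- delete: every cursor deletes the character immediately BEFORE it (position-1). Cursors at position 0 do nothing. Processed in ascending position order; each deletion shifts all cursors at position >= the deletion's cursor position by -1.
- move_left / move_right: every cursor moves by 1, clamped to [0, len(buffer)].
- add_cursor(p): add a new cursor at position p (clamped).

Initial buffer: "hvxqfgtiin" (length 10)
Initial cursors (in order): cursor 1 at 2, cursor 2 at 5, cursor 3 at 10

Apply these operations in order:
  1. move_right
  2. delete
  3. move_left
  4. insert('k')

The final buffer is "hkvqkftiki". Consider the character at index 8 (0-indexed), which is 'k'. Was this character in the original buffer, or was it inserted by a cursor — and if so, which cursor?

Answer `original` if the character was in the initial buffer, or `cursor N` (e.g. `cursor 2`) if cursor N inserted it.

After op 1 (move_right): buffer="hvxqfgtiin" (len 10), cursors c1@3 c2@6 c3@10, authorship ..........
After op 2 (delete): buffer="hvqftii" (len 7), cursors c1@2 c2@4 c3@7, authorship .......
After op 3 (move_left): buffer="hvqftii" (len 7), cursors c1@1 c2@3 c3@6, authorship .......
After op 4 (insert('k')): buffer="hkvqkftiki" (len 10), cursors c1@2 c2@5 c3@9, authorship .1..2...3.
Authorship (.=original, N=cursor N): . 1 . . 2 . . . 3 .
Index 8: author = 3

Answer: cursor 3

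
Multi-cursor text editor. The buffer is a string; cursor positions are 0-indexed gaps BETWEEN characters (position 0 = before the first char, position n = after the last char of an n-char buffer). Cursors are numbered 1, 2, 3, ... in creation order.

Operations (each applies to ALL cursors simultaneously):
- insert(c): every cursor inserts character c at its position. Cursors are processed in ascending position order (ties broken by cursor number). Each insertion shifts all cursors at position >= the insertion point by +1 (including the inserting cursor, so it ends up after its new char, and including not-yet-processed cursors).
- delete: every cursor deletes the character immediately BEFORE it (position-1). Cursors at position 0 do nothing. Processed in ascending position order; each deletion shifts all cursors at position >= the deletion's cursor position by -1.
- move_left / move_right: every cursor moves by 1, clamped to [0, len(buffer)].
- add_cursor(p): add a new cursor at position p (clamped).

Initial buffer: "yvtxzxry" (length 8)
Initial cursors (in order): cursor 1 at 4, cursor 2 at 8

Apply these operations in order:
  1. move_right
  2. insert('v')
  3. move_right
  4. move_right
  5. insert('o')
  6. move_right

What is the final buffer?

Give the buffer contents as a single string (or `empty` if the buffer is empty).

After op 1 (move_right): buffer="yvtxzxry" (len 8), cursors c1@5 c2@8, authorship ........
After op 2 (insert('v')): buffer="yvtxzvxryv" (len 10), cursors c1@6 c2@10, authorship .....1...2
After op 3 (move_right): buffer="yvtxzvxryv" (len 10), cursors c1@7 c2@10, authorship .....1...2
After op 4 (move_right): buffer="yvtxzvxryv" (len 10), cursors c1@8 c2@10, authorship .....1...2
After op 5 (insert('o')): buffer="yvtxzvxroyvo" (len 12), cursors c1@9 c2@12, authorship .....1..1.22
After op 6 (move_right): buffer="yvtxzvxroyvo" (len 12), cursors c1@10 c2@12, authorship .....1..1.22

Answer: yvtxzvxroyvo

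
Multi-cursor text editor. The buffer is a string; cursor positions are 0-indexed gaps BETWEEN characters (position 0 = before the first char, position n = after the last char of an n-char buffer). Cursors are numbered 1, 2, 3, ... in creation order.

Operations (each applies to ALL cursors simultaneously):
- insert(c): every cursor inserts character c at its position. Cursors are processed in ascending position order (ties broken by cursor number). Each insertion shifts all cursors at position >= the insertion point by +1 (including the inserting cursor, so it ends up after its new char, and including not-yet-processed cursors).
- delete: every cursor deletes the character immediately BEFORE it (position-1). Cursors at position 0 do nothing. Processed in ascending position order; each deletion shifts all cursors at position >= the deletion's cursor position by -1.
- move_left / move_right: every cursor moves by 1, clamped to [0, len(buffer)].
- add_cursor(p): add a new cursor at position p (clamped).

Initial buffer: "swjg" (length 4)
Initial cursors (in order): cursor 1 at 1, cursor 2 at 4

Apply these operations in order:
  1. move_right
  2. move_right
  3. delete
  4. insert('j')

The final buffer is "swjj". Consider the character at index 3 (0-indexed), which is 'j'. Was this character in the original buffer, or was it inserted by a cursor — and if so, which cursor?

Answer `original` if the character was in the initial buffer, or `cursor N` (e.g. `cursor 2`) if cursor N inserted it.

After op 1 (move_right): buffer="swjg" (len 4), cursors c1@2 c2@4, authorship ....
After op 2 (move_right): buffer="swjg" (len 4), cursors c1@3 c2@4, authorship ....
After op 3 (delete): buffer="sw" (len 2), cursors c1@2 c2@2, authorship ..
After op 4 (insert('j')): buffer="swjj" (len 4), cursors c1@4 c2@4, authorship ..12
Authorship (.=original, N=cursor N): . . 1 2
Index 3: author = 2

Answer: cursor 2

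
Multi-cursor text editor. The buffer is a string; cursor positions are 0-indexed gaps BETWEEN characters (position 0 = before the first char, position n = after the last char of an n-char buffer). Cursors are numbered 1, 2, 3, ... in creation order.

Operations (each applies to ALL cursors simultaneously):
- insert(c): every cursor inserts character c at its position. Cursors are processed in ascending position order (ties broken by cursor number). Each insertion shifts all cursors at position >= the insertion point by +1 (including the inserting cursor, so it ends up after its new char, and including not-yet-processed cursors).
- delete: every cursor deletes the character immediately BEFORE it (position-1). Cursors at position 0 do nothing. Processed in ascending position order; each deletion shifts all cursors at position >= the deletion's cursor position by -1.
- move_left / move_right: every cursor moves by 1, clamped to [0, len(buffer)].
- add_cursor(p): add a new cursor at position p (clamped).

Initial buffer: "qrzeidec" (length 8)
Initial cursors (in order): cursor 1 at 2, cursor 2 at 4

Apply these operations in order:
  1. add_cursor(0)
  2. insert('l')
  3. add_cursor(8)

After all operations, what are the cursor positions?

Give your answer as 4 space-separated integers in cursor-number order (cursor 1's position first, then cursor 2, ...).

After op 1 (add_cursor(0)): buffer="qrzeidec" (len 8), cursors c3@0 c1@2 c2@4, authorship ........
After op 2 (insert('l')): buffer="lqrlzelidec" (len 11), cursors c3@1 c1@4 c2@7, authorship 3..1..2....
After op 3 (add_cursor(8)): buffer="lqrlzelidec" (len 11), cursors c3@1 c1@4 c2@7 c4@8, authorship 3..1..2....

Answer: 4 7 1 8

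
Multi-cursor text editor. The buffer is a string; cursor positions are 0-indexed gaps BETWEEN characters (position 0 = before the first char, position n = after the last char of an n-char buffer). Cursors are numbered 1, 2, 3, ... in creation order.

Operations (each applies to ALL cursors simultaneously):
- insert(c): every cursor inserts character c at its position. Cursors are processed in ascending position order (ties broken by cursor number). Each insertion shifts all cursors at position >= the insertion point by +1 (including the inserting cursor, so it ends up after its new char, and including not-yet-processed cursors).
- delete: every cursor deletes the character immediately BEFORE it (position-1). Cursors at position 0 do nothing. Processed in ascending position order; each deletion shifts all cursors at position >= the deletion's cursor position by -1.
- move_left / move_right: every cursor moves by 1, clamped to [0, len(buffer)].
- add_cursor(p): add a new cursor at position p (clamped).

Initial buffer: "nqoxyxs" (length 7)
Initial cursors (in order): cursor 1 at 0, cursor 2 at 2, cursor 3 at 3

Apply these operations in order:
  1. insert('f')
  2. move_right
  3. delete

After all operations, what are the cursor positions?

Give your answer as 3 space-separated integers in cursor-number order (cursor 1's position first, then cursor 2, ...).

After op 1 (insert('f')): buffer="fnqfofxyxs" (len 10), cursors c1@1 c2@4 c3@6, authorship 1..2.3....
After op 2 (move_right): buffer="fnqfofxyxs" (len 10), cursors c1@2 c2@5 c3@7, authorship 1..2.3....
After op 3 (delete): buffer="fqffyxs" (len 7), cursors c1@1 c2@3 c3@4, authorship 1.23...

Answer: 1 3 4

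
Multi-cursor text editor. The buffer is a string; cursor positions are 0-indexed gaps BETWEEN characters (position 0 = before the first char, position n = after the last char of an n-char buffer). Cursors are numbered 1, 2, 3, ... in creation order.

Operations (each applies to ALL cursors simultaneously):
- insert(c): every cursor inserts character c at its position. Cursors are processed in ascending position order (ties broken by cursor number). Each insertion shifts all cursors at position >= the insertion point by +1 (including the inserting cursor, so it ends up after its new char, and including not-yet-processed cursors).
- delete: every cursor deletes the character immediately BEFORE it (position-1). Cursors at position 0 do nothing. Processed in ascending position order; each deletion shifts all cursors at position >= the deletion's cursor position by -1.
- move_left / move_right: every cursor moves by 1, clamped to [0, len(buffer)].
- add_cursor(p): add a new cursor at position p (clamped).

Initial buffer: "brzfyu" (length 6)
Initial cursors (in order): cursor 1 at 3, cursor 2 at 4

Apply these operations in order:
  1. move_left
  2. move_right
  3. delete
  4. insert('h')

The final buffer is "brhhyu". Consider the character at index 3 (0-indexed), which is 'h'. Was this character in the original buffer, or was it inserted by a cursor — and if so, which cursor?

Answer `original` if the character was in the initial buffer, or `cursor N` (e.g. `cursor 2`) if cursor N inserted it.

After op 1 (move_left): buffer="brzfyu" (len 6), cursors c1@2 c2@3, authorship ......
After op 2 (move_right): buffer="brzfyu" (len 6), cursors c1@3 c2@4, authorship ......
After op 3 (delete): buffer="bryu" (len 4), cursors c1@2 c2@2, authorship ....
After op 4 (insert('h')): buffer="brhhyu" (len 6), cursors c1@4 c2@4, authorship ..12..
Authorship (.=original, N=cursor N): . . 1 2 . .
Index 3: author = 2

Answer: cursor 2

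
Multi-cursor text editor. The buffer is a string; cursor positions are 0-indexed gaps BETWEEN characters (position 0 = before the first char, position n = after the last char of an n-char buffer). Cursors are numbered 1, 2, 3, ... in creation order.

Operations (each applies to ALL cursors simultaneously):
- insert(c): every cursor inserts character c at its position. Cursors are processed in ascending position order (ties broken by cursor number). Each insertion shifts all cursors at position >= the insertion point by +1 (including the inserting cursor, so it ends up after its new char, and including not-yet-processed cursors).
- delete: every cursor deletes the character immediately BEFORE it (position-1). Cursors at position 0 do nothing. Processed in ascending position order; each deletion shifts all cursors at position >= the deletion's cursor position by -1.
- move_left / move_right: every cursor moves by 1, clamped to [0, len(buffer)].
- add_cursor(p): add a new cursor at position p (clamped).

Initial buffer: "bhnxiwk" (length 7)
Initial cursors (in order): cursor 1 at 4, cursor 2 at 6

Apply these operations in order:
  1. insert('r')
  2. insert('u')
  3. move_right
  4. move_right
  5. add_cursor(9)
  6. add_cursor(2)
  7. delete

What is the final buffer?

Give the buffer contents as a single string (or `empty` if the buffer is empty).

Answer: bnxruiu

Derivation:
After op 1 (insert('r')): buffer="bhnxriwrk" (len 9), cursors c1@5 c2@8, authorship ....1..2.
After op 2 (insert('u')): buffer="bhnxruiwruk" (len 11), cursors c1@6 c2@10, authorship ....11..22.
After op 3 (move_right): buffer="bhnxruiwruk" (len 11), cursors c1@7 c2@11, authorship ....11..22.
After op 4 (move_right): buffer="bhnxruiwruk" (len 11), cursors c1@8 c2@11, authorship ....11..22.
After op 5 (add_cursor(9)): buffer="bhnxruiwruk" (len 11), cursors c1@8 c3@9 c2@11, authorship ....11..22.
After op 6 (add_cursor(2)): buffer="bhnxruiwruk" (len 11), cursors c4@2 c1@8 c3@9 c2@11, authorship ....11..22.
After op 7 (delete): buffer="bnxruiu" (len 7), cursors c4@1 c1@6 c3@6 c2@7, authorship ...11.2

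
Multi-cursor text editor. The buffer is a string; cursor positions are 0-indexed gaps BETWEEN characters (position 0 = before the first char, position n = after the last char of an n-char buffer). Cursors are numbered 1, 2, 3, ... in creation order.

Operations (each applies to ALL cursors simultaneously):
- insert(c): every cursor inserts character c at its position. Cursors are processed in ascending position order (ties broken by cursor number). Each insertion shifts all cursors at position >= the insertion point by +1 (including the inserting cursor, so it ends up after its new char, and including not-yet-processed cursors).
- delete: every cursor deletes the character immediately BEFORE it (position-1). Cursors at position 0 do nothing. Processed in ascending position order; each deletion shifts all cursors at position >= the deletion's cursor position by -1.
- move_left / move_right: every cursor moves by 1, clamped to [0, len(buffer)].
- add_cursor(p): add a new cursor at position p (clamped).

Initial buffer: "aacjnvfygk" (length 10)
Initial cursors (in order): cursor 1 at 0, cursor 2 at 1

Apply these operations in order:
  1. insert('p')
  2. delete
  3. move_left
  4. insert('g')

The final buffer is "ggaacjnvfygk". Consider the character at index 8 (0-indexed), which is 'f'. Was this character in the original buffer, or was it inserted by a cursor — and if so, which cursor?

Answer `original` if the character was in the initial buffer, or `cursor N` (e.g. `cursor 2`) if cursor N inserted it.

Answer: original

Derivation:
After op 1 (insert('p')): buffer="papacjnvfygk" (len 12), cursors c1@1 c2@3, authorship 1.2.........
After op 2 (delete): buffer="aacjnvfygk" (len 10), cursors c1@0 c2@1, authorship ..........
After op 3 (move_left): buffer="aacjnvfygk" (len 10), cursors c1@0 c2@0, authorship ..........
After op 4 (insert('g')): buffer="ggaacjnvfygk" (len 12), cursors c1@2 c2@2, authorship 12..........
Authorship (.=original, N=cursor N): 1 2 . . . . . . . . . .
Index 8: author = original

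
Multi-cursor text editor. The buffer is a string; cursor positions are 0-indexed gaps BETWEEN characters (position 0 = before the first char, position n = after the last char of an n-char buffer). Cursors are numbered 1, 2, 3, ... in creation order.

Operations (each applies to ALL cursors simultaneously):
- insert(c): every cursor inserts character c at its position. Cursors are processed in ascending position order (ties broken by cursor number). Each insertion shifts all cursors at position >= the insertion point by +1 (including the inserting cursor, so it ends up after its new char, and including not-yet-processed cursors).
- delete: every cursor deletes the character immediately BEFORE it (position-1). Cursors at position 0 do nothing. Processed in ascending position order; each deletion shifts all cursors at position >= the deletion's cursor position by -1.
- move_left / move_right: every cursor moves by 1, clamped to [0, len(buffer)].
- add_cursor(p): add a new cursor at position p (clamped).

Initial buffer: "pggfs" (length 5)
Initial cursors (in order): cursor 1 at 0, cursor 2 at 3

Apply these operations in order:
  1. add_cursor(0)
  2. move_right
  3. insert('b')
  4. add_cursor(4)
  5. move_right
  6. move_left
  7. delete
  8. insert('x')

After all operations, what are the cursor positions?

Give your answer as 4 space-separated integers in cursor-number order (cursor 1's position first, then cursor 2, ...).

Answer: 4 7 4 4

Derivation:
After op 1 (add_cursor(0)): buffer="pggfs" (len 5), cursors c1@0 c3@0 c2@3, authorship .....
After op 2 (move_right): buffer="pggfs" (len 5), cursors c1@1 c3@1 c2@4, authorship .....
After op 3 (insert('b')): buffer="pbbggfbs" (len 8), cursors c1@3 c3@3 c2@7, authorship .13...2.
After op 4 (add_cursor(4)): buffer="pbbggfbs" (len 8), cursors c1@3 c3@3 c4@4 c2@7, authorship .13...2.
After op 5 (move_right): buffer="pbbggfbs" (len 8), cursors c1@4 c3@4 c4@5 c2@8, authorship .13...2.
After op 6 (move_left): buffer="pbbggfbs" (len 8), cursors c1@3 c3@3 c4@4 c2@7, authorship .13...2.
After op 7 (delete): buffer="pgfs" (len 4), cursors c1@1 c3@1 c4@1 c2@3, authorship ....
After op 8 (insert('x')): buffer="pxxxgfxs" (len 8), cursors c1@4 c3@4 c4@4 c2@7, authorship .134..2.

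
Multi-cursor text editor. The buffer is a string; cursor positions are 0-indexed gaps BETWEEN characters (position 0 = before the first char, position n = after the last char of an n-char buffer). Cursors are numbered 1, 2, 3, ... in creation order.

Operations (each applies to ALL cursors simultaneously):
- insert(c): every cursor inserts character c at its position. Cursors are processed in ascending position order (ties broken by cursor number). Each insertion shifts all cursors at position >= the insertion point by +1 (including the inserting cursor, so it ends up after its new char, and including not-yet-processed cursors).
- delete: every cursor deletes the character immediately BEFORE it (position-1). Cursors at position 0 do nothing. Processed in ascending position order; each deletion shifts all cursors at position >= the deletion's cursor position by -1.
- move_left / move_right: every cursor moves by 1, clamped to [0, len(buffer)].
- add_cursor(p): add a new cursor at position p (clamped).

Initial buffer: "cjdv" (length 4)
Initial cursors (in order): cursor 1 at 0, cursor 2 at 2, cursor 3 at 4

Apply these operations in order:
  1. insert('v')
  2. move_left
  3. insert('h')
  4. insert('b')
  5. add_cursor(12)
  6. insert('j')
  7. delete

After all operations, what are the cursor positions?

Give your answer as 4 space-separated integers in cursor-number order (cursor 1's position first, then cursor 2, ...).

Answer: 2 7 12 12

Derivation:
After op 1 (insert('v')): buffer="vcjvdvv" (len 7), cursors c1@1 c2@4 c3@7, authorship 1..2..3
After op 2 (move_left): buffer="vcjvdvv" (len 7), cursors c1@0 c2@3 c3@6, authorship 1..2..3
After op 3 (insert('h')): buffer="hvcjhvdvhv" (len 10), cursors c1@1 c2@5 c3@9, authorship 11..22..33
After op 4 (insert('b')): buffer="hbvcjhbvdvhbv" (len 13), cursors c1@2 c2@7 c3@12, authorship 111..222..333
After op 5 (add_cursor(12)): buffer="hbvcjhbvdvhbv" (len 13), cursors c1@2 c2@7 c3@12 c4@12, authorship 111..222..333
After op 6 (insert('j')): buffer="hbjvcjhbjvdvhbjjv" (len 17), cursors c1@3 c2@9 c3@16 c4@16, authorship 1111..2222..33343
After op 7 (delete): buffer="hbvcjhbvdvhbv" (len 13), cursors c1@2 c2@7 c3@12 c4@12, authorship 111..222..333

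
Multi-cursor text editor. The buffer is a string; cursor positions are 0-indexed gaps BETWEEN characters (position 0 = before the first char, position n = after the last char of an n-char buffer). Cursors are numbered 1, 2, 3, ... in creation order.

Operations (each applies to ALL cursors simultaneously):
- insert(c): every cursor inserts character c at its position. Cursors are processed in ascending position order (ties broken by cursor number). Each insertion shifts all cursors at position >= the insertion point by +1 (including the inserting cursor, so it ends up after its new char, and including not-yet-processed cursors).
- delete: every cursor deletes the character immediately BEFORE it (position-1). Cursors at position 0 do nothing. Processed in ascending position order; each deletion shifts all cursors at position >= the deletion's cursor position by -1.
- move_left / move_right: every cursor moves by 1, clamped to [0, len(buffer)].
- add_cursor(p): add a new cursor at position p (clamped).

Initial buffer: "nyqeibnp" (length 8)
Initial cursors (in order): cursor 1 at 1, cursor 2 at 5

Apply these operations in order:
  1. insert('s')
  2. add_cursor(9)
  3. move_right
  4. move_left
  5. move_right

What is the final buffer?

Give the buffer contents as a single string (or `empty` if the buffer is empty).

After op 1 (insert('s')): buffer="nsyqeisbnp" (len 10), cursors c1@2 c2@7, authorship .1....2...
After op 2 (add_cursor(9)): buffer="nsyqeisbnp" (len 10), cursors c1@2 c2@7 c3@9, authorship .1....2...
After op 3 (move_right): buffer="nsyqeisbnp" (len 10), cursors c1@3 c2@8 c3@10, authorship .1....2...
After op 4 (move_left): buffer="nsyqeisbnp" (len 10), cursors c1@2 c2@7 c3@9, authorship .1....2...
After op 5 (move_right): buffer="nsyqeisbnp" (len 10), cursors c1@3 c2@8 c3@10, authorship .1....2...

Answer: nsyqeisbnp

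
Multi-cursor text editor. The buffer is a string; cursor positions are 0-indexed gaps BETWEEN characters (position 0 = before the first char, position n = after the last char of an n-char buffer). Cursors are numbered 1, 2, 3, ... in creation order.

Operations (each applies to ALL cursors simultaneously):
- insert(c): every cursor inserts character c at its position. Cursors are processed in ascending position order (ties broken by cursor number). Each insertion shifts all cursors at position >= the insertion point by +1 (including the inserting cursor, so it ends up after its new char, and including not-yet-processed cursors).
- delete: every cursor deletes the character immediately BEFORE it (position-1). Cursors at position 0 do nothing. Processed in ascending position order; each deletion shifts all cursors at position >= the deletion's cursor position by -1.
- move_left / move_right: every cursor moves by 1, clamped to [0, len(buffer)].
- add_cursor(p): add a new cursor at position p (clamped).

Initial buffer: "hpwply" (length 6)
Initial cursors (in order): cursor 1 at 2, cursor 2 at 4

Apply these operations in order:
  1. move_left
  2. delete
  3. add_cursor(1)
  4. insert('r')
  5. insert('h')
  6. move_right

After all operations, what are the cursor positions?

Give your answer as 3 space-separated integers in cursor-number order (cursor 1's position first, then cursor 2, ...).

Answer: 3 8 8

Derivation:
After op 1 (move_left): buffer="hpwply" (len 6), cursors c1@1 c2@3, authorship ......
After op 2 (delete): buffer="pply" (len 4), cursors c1@0 c2@1, authorship ....
After op 3 (add_cursor(1)): buffer="pply" (len 4), cursors c1@0 c2@1 c3@1, authorship ....
After op 4 (insert('r')): buffer="rprrply" (len 7), cursors c1@1 c2@4 c3@4, authorship 1.23...
After op 5 (insert('h')): buffer="rhprrhhply" (len 10), cursors c1@2 c2@7 c3@7, authorship 11.2323...
After op 6 (move_right): buffer="rhprrhhply" (len 10), cursors c1@3 c2@8 c3@8, authorship 11.2323...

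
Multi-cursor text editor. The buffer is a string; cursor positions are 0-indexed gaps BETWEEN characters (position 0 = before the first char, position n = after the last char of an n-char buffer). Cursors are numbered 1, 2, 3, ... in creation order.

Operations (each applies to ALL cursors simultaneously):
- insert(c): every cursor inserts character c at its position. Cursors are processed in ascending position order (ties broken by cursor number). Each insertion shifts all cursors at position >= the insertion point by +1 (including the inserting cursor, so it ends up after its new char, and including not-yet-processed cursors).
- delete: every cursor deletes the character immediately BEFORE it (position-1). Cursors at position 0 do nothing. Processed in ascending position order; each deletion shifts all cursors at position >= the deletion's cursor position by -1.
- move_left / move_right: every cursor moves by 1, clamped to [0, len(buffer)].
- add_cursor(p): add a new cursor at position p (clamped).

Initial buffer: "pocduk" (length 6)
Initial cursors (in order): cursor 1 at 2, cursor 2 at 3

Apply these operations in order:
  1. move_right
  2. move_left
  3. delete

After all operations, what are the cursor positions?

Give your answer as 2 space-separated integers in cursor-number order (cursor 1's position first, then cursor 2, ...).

Answer: 1 1

Derivation:
After op 1 (move_right): buffer="pocduk" (len 6), cursors c1@3 c2@4, authorship ......
After op 2 (move_left): buffer="pocduk" (len 6), cursors c1@2 c2@3, authorship ......
After op 3 (delete): buffer="pduk" (len 4), cursors c1@1 c2@1, authorship ....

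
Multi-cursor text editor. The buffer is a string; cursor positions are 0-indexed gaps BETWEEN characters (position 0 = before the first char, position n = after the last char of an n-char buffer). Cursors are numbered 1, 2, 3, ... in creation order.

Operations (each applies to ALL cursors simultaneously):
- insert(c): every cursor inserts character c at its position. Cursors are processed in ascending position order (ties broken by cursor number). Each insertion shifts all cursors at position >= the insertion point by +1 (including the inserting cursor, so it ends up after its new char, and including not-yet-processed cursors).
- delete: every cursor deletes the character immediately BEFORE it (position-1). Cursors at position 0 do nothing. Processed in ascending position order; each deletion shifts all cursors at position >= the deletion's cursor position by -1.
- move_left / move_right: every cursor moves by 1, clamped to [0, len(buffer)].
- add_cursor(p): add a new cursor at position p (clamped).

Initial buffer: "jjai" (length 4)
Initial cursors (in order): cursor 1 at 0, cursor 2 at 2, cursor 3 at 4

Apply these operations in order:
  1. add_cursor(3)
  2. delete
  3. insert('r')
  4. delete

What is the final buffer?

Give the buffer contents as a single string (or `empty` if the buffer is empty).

Answer: j

Derivation:
After op 1 (add_cursor(3)): buffer="jjai" (len 4), cursors c1@0 c2@2 c4@3 c3@4, authorship ....
After op 2 (delete): buffer="j" (len 1), cursors c1@0 c2@1 c3@1 c4@1, authorship .
After op 3 (insert('r')): buffer="rjrrr" (len 5), cursors c1@1 c2@5 c3@5 c4@5, authorship 1.234
After op 4 (delete): buffer="j" (len 1), cursors c1@0 c2@1 c3@1 c4@1, authorship .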